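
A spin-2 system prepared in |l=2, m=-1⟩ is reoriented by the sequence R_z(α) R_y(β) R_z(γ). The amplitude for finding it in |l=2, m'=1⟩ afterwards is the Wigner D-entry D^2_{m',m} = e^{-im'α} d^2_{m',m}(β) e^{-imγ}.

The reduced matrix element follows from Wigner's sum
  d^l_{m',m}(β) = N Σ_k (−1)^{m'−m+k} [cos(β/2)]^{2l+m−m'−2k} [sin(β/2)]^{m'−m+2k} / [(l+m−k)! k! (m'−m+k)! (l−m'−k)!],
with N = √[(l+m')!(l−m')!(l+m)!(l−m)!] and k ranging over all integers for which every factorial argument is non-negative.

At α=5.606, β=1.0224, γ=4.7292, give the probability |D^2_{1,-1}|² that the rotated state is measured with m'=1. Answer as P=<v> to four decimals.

Split into d^2_{1,-1}(β=1.0224) × two z-phases.
Half-angle: c=0.872158, s=0.489224. N=√(6·1·1·6)=6.000000
k∈{0,1} keeps every argument non-negative
  k=0: (−1)^2·6.0000/(2)·0.8722^2·0.4892^2 = +0.546170
  k=1: (−1)^3·6.0000/(6)·0.8722^0·0.4892^4 = -0.057284
d^2_{1,-1}(1.0224) = +0.546170 -0.057284 = +0.488886
|D^2_{1,-1}|² = |d^2_{1,-1}(β)|² = (+0.488886)² = 0.239009 (the z-rotation phases have unit modulus)

P=0.2390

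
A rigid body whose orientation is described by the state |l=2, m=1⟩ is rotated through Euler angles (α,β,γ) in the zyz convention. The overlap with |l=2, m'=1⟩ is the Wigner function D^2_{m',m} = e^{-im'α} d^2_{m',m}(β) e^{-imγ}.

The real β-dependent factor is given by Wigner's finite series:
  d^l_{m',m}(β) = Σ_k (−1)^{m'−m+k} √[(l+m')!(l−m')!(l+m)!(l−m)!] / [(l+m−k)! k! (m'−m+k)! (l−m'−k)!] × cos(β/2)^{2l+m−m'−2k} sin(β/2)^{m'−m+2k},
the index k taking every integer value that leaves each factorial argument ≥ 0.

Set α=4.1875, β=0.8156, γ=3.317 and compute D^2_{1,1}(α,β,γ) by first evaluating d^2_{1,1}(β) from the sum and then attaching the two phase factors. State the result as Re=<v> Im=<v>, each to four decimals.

First d^2_{1,1}(β=0.8156), then the phase factors e^{-i(1)α} and e^{-i(1)γ}:
Half-angle: c=0.917996, s=0.396591. N=√(6·1·6·1)=6.000000
Admissible k: 0..1 (factorial args all ≥0)
  k=0: (−1)^0·6.0000/(6)·0.9180^4·0.3966^0 = +0.710170
  k=1: (−1)^1·6.0000/(2)·0.9180^2·0.3966^2 = -0.397638
d^2_{1,1}(0.8156) = +0.710170 -0.397638 = +0.312532
Phases: e^{-i·(1)·4.1875}=-0.501117+0.865380i, e^{-i·(1)·3.317}=-0.984656+0.174509i ⇒ D=+0.107014-0.293640i

Re=0.1070 Im=-0.2936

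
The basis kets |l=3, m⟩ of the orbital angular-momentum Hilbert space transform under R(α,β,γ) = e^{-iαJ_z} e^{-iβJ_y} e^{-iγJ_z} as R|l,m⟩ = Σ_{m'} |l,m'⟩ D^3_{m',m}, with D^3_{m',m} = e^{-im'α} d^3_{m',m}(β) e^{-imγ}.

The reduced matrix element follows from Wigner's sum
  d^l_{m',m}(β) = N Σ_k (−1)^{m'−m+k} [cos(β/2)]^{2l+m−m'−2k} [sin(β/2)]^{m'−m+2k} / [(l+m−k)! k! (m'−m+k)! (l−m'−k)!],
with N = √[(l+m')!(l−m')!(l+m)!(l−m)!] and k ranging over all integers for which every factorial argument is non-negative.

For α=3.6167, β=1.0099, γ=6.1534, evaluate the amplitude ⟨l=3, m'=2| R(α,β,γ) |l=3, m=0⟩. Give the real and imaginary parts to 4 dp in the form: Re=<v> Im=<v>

D^3_{2,0}(3.6167,1.0099,6.1534) = e^{-i·2·3.6167}·d^3_{2,0}(1.0099)·e^{-i·0·6.1534}. Compute d first:
c=cos(1.0099/2)=0.875199, s=sin(1.0099/2)=0.483764; N=√[120·1·6·6]=65.726707
k: max(0,(0)−(2))=0 … min(3+(0),3−(2))=1
  k=0: (−1)^2·65.7267/(12)·0.8752^4·0.4838^2 = +0.752062
  k=1: (−1)^3·65.7267/(12)·0.8752^2·0.4838^4 = -0.229777
d^3_{2,0}(1.0099) = +0.752062 -0.229777 = +0.522285
Phases: e^{-i·(2)·3.6167}=+0.581508-0.813540i, e^{-i·(0)·6.1534}=+1.000000+0.000000i ⇒ D=+0.303713-0.424900i

Re=0.3037 Im=-0.4249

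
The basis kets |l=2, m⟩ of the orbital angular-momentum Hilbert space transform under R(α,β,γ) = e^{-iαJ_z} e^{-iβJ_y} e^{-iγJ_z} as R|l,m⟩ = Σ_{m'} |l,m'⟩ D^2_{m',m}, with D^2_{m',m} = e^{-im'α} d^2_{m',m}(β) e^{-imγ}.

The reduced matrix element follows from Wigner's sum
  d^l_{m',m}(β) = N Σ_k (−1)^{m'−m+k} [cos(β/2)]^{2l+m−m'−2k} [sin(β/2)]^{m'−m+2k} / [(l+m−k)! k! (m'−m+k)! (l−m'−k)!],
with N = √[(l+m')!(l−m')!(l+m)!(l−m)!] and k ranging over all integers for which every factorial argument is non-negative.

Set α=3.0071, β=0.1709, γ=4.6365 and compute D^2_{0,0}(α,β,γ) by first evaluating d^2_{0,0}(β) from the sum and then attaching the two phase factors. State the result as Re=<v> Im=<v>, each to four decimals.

First d^2_{0,0}(β=0.1709), then the phase factors e^{-i(0)α} and e^{-i(0)γ}:
c=cos(0.1709/2)=0.996351, s=sin(0.1709/2)=0.085346; N=√[2·2·2·2]=4.000000
k: max(0,(0)−(0))=0 … min(2+(0),2−(0))=2
  k=0: (−1)^0·4.0000/(4)·0.9964^4·0.0853^0 = +0.985485
  k=1: (−1)^1·4.0000/(1)·0.9964^2·0.0853^2 = -0.028924
  k=2: (−1)^2·4.0000/(4)·0.9964^0·0.0853^4 = +0.000053
d^2_{0,0}(0.1709) = +0.985485 -0.028924 +0.000053 = +0.956615
Attach z-rotation phases: D = e^{-i(0)(3.0071)}·(+0.956615)·e^{-i(0)(4.6365)} = +0.956615+0.000000i

Re=0.9566 Im=0.0000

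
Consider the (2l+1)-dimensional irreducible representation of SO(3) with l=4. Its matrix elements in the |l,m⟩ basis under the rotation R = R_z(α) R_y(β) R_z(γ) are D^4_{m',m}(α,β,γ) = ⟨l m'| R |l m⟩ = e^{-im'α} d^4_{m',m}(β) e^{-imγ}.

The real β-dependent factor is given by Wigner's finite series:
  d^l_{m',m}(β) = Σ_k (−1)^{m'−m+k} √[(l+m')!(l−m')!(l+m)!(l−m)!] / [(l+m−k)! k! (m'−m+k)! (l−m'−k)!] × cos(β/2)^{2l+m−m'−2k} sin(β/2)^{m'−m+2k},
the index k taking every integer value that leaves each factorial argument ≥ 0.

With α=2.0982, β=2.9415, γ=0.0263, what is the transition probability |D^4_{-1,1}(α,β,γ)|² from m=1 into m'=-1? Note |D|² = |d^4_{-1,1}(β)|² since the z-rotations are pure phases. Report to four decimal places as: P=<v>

D^4_{-1,1}(2.0982,2.9415,0.0263) = e^{-i·-1·2.0982}·d^4_{-1,1}(2.9415)·e^{-i·1·0.0263}. Compute d first:
Half-angle: c=0.099880, s=0.995000. N=√(6·120·120·6)=720.000000
The bounds max(0,m−m')=2 and min(l+m,l−m')=5 give 4 terms
  k=2: (−1)^0·720.0000/(72)·0.0999^6·0.9950^2 = +0.000010
  k=3: (−1)^1·720.0000/(24)·0.0999^4·0.9950^4 = -0.002926
  k=4: (−1)^2·720.0000/(48)·0.0999^2·0.9950^6 = +0.145205
  k=5: (−1)^3·720.0000/(720)·0.0999^0·0.9950^8 = -0.960689
d^4_{-1,1}(2.9415) = +0.000010 -0.002926 +0.145205 -0.960689 = -0.818401
|D^4_{-1,1}|² = |d^4_{-1,1}(β)|² = (-0.818401)² = 0.669780 (the z-rotation phases have unit modulus)

P=0.6698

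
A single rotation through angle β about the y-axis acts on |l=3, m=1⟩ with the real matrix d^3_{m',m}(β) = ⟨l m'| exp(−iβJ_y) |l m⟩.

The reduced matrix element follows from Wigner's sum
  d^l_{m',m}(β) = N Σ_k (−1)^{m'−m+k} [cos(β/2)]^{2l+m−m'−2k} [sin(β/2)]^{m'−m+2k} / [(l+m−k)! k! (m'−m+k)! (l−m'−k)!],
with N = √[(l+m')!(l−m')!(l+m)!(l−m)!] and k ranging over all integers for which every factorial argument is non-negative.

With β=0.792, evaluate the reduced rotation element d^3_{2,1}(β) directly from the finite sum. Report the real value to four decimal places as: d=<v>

d=-0.5304

d^3_{2,1}(β=0.792) via Wigner's sum:
c=cos(0.792/2)=0.922611, s=sin(0.792/2)=0.385731; N=√[120·1·24·2]=75.894664
Admissible k: 0..1 (factorial args all ≥0)
  k=0: (−1)^1·75.8947/(24)·0.9226^5·0.3857^1 = -0.815414
  k=1: (−1)^2·75.8947/(12)·0.9226^3·0.3857^3 = +0.285062
d^3_{2,1}(0.792) = -0.815414 +0.285062 = -0.530352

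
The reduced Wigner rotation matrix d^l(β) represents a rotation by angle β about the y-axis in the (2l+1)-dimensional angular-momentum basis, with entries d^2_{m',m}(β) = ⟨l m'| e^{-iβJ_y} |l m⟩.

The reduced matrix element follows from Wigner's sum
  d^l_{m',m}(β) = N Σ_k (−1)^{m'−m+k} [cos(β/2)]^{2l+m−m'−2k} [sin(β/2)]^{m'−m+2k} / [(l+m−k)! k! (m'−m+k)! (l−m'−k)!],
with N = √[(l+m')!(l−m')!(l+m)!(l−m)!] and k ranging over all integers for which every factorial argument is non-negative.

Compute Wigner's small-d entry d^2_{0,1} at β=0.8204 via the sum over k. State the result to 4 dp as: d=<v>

d^2_{0,1}(β=0.8204) via Wigner's sum:
With c≡cos(β/2)=0.917041 and s≡sin(β/2)=0.398793, N=[2·2·6·1]^{1/2}=4.898979
The bounds max(0,m−m')=1 and min(l+m,l−m')=2 give 2 terms
  k=1: (−1)^0·4.8990/(2)·0.9170^3·0.3988^1 = +0.753337
  k=2: (−1)^1·4.8990/(2)·0.9170^1·0.3988^3 = -0.142464
d^2_{0,1}(0.8204) = +0.753337 -0.142464 = +0.610873

d=0.6109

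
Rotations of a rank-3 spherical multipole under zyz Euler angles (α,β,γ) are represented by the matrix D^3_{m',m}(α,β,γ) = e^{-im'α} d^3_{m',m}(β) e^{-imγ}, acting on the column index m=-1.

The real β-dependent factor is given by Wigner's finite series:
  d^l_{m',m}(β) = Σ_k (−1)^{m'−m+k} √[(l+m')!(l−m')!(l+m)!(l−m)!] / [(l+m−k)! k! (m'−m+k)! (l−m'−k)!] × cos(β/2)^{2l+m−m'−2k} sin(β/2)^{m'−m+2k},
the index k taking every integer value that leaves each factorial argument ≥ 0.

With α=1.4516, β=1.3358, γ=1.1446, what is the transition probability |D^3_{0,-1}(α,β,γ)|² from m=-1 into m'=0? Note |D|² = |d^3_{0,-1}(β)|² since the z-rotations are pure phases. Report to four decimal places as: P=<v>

First d^3_{0,-1}(β=1.3358), then the phase factors e^{-i(0)α} and e^{-i(-1)γ}:
c=cos(1.3358/2)=0.785124, s=sin(1.3358/2)=0.619339; N=√[6·6·2·24]=41.569219
The bounds max(0,m−m')=0 and min(l+m,l−m')=2 give 3 terms
  k=0: (−1)^1·41.5692/(12)·0.7851^5·0.6193^1 = -0.640044
  k=1: (−1)^2·41.5692/(4)·0.7851^3·0.6193^3 = +1.194844
  k=2: (−1)^3·41.5692/(12)·0.7851^1·0.6193^5 = -0.247839
d^3_{0,-1}(1.3358) = -0.640044 +1.194844 -0.247839 = +0.306960
|D^3_{0,-1}|² = |d^3_{0,-1}(β)|² = (+0.306960)² = 0.094225 (the z-rotation phases have unit modulus)

P=0.0942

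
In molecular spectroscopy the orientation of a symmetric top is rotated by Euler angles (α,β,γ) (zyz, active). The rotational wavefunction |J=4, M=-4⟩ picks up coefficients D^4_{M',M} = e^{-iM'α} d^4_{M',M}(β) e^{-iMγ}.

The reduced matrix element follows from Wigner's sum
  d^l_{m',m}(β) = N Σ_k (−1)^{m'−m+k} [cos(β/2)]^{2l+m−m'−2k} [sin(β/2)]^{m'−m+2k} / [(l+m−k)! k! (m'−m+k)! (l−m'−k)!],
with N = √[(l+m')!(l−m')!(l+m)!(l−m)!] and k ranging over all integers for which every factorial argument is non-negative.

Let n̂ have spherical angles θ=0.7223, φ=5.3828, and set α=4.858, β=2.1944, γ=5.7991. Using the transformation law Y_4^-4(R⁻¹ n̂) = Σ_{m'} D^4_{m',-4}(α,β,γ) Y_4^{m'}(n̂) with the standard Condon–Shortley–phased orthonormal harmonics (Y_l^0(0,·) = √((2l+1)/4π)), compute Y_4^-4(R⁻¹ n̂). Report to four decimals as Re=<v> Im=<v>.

Re=0.3683 Im=-0.2442

Need the full column D^4_{m',-4} for m'=−4..4 at α=4.858, β=2.1944, γ=5.7991.
cos(β/2)=0.456090, sin(β/2)=0.889934
d^4_{-4,-4}: single k=0 term ⇒ +0.001872;  D = +0.000403-0.001829i
d^4_{-3,-4}: single k=0 term ⇒ -0.010334;  D = -0.010307-0.000736i
d^4_{-2,-4}: single k=0 term ⇒ +0.037722;  D = +0.002801+0.037618i
d^4_{-1,-4}: single k=0 term ⇒ -0.104092;  D = +0.101585-0.022709i
d^4_{0,-4}: single k=0 term ⇒ +0.227081;  D = -0.081172-0.212078i
d^4_{1,-4}: single k=0 term ⇒ -0.396308;  D = -0.345652+0.193868i
d^4_{2,-4}: single k=0 term ⇒ +0.546797;  D = +0.333852+0.433047i
d^4_{3,-4}: single k=0 term ⇒ -0.570295;  D = +0.396354-0.410048i
d^4_{4,-4}: single k=0 term ⇒ +0.393425;  D = -0.319557-0.229492i
Y_4^{m'}(θ=0.7223,φ=5.3828) and Σ D·Y over m':
  (+0.0004-0.0018i)·(-0.0758-0.0375i)  (-0.0103-0.0007i)·(-0.2455+0.1157i)  (+0.0028+0.0376i)·(-0.0980+0.4186i)  (+0.1016-0.0227i)·(+0.1371+0.1729i)  (-0.0812-0.2121i)·(-0.2959+0.0000i)  (-0.3457+0.1939i)·(-0.1371+0.1729i)  (+0.3339+0.4330i)·(-0.0980-0.4186i)  (+0.3964-0.4100i)·(+0.2455+0.1157i)  (-0.3196-0.2295i)·(-0.0758+0.0375i)
Y_4^-4(R⁻¹ n̂) = +0.368344-0.244164i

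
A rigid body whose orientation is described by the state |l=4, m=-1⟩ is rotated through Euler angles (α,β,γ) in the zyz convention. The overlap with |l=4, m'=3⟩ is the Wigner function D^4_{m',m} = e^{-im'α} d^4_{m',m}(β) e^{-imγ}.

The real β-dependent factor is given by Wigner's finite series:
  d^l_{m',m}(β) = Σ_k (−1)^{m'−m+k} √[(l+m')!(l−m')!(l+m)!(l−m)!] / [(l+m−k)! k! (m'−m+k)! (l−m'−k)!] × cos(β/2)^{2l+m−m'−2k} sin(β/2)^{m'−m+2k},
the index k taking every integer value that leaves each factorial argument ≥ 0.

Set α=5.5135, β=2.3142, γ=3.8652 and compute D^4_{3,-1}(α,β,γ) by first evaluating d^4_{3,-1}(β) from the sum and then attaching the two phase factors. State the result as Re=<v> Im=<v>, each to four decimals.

Re=-0.5100 Im=0.0558

First d^4_{3,-1}(β=2.3142), then the phase factors e^{-i(3)α} and e^{-i(-1)γ}:
c=cos(2.3142/2)=0.401997, s=sin(2.3142/2)=0.915641; N=√[5040·1·6·120]=1904.940944
The bounds max(0,m−m')=0 and min(l+m,l−m')=1 give 2 terms
  k=0: (−1)^4·1904.9409/(144)·0.4020^4·0.9156^4 = +0.242834
  k=1: (−1)^5·1904.9409/(240)·0.4020^2·0.9156^6 = -0.755904
d^4_{3,-1}(2.3142) = +0.242834 -0.755904 = -0.513070
Attach z-rotation phases: D = e^{-i(3)(5.5135)}·(-0.513070)·e^{-i(-1)(3.8652)} = -0.510029+0.055778i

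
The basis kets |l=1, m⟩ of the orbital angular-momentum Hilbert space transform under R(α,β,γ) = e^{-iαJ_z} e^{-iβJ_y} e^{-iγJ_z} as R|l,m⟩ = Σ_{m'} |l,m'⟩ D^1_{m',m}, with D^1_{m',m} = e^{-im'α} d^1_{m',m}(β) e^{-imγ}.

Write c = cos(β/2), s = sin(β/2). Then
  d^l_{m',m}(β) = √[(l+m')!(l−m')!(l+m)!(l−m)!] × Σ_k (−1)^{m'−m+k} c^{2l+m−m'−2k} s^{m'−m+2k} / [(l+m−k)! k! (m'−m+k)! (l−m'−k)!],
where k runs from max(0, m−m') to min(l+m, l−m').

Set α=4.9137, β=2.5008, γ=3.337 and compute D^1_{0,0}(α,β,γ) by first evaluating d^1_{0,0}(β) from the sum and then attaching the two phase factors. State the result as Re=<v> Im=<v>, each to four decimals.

Re=-0.8016 Im=0.0000

Split into d^1_{0,0}(β=2.5008) × two z-phases.
With c≡cos(β/2)=0.314943 and s≡sin(β/2)=0.949111, N=[1·1·1·1]^{1/2}=1.000000
k∈{0,1} keeps every argument non-negative
  k=0: (−1)^0·1.0000/(1)·0.3149^2·0.9491^0 = +0.099189
  k=1: (−1)^1·1.0000/(1)·0.3149^0·0.9491^2 = -0.900811
d^1_{0,0}(2.5008) = +0.099189 -0.900811 = -0.801622
Attach z-rotation phases: D = e^{-i(0)(4.9137)}·(-0.801622)·e^{-i(0)(3.337)} = -0.801622+0.000000i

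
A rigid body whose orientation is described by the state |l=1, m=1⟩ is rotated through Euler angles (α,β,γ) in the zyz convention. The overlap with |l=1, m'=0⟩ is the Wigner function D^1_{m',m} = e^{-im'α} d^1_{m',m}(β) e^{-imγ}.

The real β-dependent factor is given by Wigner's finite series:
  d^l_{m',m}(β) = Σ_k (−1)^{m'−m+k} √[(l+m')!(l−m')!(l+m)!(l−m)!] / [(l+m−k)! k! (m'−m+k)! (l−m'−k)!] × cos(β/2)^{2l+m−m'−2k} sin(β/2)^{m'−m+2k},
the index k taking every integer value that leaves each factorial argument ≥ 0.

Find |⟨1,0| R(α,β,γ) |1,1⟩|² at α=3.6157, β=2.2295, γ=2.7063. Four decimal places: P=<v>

P=0.3127

Split into d^1_{0,1}(β=2.2295) × two z-phases.
Half-angle: c=0.440402, s=0.897801. N=√(1·1·2·1)=1.414214
The bounds max(0,m−m')=1 and min(l+m,l−m')=1 give 1 term
  k=1: (−1)^0·1.4142/(1)·0.4404^1·0.8978^1 = +0.559170
d^1_{0,1}(2.2295) = +0.559170
|D^1_{0,1}|² = |d^1_{0,1}(β)|² = (+0.559170)² = 0.312672 (the z-rotation phases have unit modulus)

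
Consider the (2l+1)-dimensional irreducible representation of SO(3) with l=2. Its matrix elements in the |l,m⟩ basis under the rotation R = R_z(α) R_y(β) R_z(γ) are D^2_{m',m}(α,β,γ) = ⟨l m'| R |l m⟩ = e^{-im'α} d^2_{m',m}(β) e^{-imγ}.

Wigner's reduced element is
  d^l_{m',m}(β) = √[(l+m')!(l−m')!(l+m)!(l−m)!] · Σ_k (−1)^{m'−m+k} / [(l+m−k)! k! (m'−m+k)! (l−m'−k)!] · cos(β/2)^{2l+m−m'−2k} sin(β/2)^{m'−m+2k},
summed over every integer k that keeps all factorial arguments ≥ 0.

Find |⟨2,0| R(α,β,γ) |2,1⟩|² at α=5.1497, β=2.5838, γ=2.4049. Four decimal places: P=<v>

P=0.3025

D^2_{0,1}(5.1497,2.5838,2.4049) = e^{-i·0·5.1497}·d^2_{0,1}(2.5838)·e^{-i·1·2.4049}. Compute d first:
With c≡cos(β/2)=0.275295 and s≡sin(β/2)=0.961360, N=[2·2·6·1]^{1/2}=4.898979
Admissible k: 1..2 (factorial args all ≥0)
  k=1: (−1)^0·4.8990/(2)·0.2753^3·0.9614^1 = +0.049131
  k=2: (−1)^1·4.8990/(2)·0.2753^1·0.9614^3 = -0.599144
d^2_{0,1}(2.5838) = +0.049131 -0.599144 = -0.550013
|D^2_{0,1}|² = |d^2_{0,1}(β)|² = (-0.550013)² = 0.302515 (the z-rotation phases have unit modulus)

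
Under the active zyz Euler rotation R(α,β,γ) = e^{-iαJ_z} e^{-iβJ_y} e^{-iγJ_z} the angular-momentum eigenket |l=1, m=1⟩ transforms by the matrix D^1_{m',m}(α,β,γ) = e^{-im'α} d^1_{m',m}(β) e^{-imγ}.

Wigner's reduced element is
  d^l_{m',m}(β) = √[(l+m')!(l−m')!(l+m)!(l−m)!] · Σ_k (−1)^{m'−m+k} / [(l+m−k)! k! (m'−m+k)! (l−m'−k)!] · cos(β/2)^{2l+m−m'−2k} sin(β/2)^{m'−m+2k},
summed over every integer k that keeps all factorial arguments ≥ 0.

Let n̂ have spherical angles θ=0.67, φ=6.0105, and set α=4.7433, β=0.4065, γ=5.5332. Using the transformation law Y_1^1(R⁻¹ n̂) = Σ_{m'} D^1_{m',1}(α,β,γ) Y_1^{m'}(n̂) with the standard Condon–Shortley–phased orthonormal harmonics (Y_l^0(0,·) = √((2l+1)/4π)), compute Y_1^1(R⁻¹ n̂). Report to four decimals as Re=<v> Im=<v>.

Need the full column D^1_{m',1} for m'=−1..1 at α=4.7433, β=0.4065, γ=5.5332.
cos(β/2)=0.979416, sin(β/2)=0.201853
d^1_{-1,1}: single k=2 term ⇒ +0.040745;  D = +0.028681-0.028940i
d^1_{0,1}: single k=1 term ⇒ +0.279588;  D = +0.204574+0.190575i
d^1_{1,1}: single k=0 term ⇒ +0.959255;  D = -0.631850+0.721759i
Y_1^{m'}(θ=0.67,φ=6.0105) and Σ D·Y over m':
  (+0.0287-0.0289i)·(+0.2066+0.0578i)  (+0.2046+0.1906i)·(+0.3830+0.0000i)  (-0.6319+0.7218i)·(-0.2066+0.0578i)
Y_1^1(R⁻¹ n̂) = +0.174794-0.116975i

Re=0.1748 Im=-0.1170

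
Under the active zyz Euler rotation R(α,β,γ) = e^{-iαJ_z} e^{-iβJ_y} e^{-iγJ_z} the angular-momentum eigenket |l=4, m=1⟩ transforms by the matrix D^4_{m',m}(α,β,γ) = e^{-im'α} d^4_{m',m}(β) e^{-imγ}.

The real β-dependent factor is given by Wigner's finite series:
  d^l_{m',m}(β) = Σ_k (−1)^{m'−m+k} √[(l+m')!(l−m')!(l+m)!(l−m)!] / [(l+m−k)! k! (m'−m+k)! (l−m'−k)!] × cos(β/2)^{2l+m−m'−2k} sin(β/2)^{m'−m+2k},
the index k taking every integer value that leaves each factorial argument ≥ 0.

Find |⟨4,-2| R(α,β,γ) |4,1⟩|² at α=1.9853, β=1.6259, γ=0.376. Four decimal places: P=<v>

D^4_{-2,1}(1.9853,1.6259,0.376) = e^{-i·-2·1.9853}·d^4_{-2,1}(1.6259)·e^{-i·1·0.376}. Compute d first:
With c≡cos(β/2)=0.687359 and s≡sin(β/2)=0.726318, N=[2·720·120·6]^{1/2}=1018.233765
k∈{3,4,5} keeps every argument non-negative
  k=3: (−1)^0·1018.2338/(72)·0.6874^5·0.7263^3 = +0.831406
  k=4: (−1)^1·1018.2338/(48)·0.6874^3·0.7263^5 = -1.392486
  k=5: (−1)^2·1018.2338/(240)·0.6874^1·0.7263^7 = +0.310962
d^4_{-2,1}(1.6259) = +0.831406 -1.392486 +0.310962 = -0.250118
|D^4_{-2,1}|² = |d^4_{-2,1}(β)|² = (-0.250118)² = 0.062559 (the z-rotation phases have unit modulus)

P=0.0626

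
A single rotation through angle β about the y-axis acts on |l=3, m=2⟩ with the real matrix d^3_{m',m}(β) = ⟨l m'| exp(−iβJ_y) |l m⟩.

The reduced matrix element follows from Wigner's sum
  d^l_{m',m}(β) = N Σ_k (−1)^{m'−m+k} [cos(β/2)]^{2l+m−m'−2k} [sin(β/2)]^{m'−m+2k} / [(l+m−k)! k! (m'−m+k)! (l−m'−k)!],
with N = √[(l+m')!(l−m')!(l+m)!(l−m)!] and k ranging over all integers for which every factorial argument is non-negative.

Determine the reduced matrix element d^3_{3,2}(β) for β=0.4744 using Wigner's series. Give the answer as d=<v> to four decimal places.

d^3_{3,2}(β=0.4744) via Wigner's sum:
With c≡cos(β/2)=0.972000 and s≡sin(β/2)=0.234982, N=[720·1·120·1]^{1/2}=293.938769
The bounds max(0,m−m')=0 and min(l+m,l−m')=0 give 1 term
  k=0: (−1)^1·293.9388/(120)·0.9720^5·0.2350^1 = -0.499391
d^3_{3,2}(0.4744) = -0.499391

d=-0.4994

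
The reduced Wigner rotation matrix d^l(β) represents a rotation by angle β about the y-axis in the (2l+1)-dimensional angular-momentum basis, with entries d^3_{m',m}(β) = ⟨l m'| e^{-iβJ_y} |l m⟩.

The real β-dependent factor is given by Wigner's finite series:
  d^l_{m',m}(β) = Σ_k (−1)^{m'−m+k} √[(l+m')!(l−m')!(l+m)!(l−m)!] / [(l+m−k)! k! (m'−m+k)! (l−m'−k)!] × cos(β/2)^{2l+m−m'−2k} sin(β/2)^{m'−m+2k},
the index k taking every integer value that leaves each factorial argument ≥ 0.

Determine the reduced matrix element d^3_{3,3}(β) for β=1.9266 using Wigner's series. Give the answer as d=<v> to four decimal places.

d=0.0346

d^3_{3,3}(β=1.9266) via Wigner's sum:
Half-angle: c=0.570814, s=0.821080. N=√(720·1·720·1)=720.000000
k: max(0,(3)−(3))=0 … min(3+(3),3−(3))=0
  k=0: (−1)^0·720.0000/(720)·0.5708^6·0.8211^0 = +0.034591
d^3_{3,3}(1.9266) = +0.034591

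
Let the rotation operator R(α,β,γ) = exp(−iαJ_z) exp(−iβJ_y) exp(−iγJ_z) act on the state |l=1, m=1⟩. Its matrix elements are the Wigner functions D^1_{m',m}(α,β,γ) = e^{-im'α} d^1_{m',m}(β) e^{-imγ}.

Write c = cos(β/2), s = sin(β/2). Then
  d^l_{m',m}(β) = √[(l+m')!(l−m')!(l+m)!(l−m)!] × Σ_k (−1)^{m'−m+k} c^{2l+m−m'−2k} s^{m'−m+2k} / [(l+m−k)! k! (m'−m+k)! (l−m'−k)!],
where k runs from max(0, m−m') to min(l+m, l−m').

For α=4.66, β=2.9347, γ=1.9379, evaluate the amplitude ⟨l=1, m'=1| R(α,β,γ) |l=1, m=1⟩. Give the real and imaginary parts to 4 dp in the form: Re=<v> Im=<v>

D^1_{1,1}(4.66,2.9347,1.9379) = e^{-i·1·4.66}·d^1_{1,1}(2.9347)·e^{-i·1·1.9379}. Compute d first:
Half-angle: c=0.103262, s=0.994654. N=√(2·1·2·1)=2.000000
The bounds max(0,m−m')=0 and min(l+m,l−m')=0 give 1 term
  k=0: (−1)^0·2.0000/(2)·0.1033^2·0.9947^0 = +0.010663
d^1_{1,1}(2.9347) = +0.010663
Phases: e^{-i·(1)·4.66}=-0.052365+0.998628i, e^{-i·(1)·1.9379}=-0.358914-0.933371i ⇒ D=+0.010139-0.003301i

Re=0.0101 Im=-0.0033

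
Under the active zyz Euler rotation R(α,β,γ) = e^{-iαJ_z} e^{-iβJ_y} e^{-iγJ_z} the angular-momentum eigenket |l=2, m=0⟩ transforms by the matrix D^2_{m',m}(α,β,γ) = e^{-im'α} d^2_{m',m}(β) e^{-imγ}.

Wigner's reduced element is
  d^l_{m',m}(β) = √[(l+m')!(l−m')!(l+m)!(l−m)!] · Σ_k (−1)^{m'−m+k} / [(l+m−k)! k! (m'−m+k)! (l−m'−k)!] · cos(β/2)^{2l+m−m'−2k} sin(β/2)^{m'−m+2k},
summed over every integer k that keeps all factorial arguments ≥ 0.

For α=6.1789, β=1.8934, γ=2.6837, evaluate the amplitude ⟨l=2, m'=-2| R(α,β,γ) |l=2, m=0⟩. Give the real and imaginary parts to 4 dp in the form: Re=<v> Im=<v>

Split into d^2_{-2,0}(β=1.8934) × two z-phases.
c=cos(1.8934/2)=0.584364, s=sin(1.8934/2)=0.811492; N=√[1·24·2·2]=9.797959
k: max(0,(0)−(-2))=2 … min(2+(0),2−(-2))=2
  k=2: (−1)^0·9.7980/(4)·0.5844^2·0.8115^2 = +0.550821
d^2_{-2,0}(1.8934) = +0.550821
D = (+0.978328-0.207062i)·(+0.550821)·(+1.000000+0.000000i) = +0.538884-0.114054i

Re=0.5389 Im=-0.1141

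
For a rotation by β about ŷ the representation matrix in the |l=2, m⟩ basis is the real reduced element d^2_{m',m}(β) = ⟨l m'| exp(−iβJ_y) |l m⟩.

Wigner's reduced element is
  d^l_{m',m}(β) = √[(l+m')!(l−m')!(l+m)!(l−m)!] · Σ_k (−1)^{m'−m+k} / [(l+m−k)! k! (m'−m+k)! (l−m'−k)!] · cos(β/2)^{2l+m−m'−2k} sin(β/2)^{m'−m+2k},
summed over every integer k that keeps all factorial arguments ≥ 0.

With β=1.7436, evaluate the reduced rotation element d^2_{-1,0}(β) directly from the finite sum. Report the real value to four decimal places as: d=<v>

d=-0.2075

d^2_{-1,0}(β=1.7436) via Wigner's sum:
c=cos(1.7436/2)=0.643450, s=sin(1.7436/2)=0.765488; N=√[1·6·2·2]=4.898979
Admissible k: 1..2 (factorial args all ≥0)
  k=1: (−1)^0·4.8990/(2)·0.6434^3·0.7655^1 = +0.499526
  k=2: (−1)^1·4.8990/(2)·0.6434^1·0.7655^3 = -0.706978
d^2_{-1,0}(1.7436) = +0.499526 -0.706978 = -0.207452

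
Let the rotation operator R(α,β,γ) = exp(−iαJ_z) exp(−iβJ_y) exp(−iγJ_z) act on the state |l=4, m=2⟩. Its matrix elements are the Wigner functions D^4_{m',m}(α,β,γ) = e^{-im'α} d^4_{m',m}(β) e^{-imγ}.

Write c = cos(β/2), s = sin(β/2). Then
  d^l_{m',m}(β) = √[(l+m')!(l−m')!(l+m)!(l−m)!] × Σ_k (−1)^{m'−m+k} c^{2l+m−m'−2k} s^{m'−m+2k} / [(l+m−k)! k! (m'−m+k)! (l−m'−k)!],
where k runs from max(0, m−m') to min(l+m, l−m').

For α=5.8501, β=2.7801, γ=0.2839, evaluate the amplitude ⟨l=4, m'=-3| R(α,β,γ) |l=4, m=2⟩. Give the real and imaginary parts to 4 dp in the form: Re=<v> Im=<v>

Split into d^4_{-3,2}(β=2.7801) × two z-phases.
c=cos(2.7801/2)=0.179764, s=sin(2.7801/2)=0.983710; N=√[1·5040·720·2]=2693.993318
k∈{5,6} keeps every argument non-negative
  k=5: (−1)^0·2693.9933/(240)·0.1798^3·0.9837^5 = +0.060066
  k=6: (−1)^1·2693.9933/(720)·0.1798^1·0.9837^7 = -0.599564
d^4_{-3,2}(2.7801) = +0.060066 -0.599564 = -0.539498
Attach z-rotation phases: D = e^{-i(-3)(5.8501)}·(-0.539498)·e^{-i(2)(0.2839)} = +0.157504+0.515995i

Re=0.1575 Im=0.5160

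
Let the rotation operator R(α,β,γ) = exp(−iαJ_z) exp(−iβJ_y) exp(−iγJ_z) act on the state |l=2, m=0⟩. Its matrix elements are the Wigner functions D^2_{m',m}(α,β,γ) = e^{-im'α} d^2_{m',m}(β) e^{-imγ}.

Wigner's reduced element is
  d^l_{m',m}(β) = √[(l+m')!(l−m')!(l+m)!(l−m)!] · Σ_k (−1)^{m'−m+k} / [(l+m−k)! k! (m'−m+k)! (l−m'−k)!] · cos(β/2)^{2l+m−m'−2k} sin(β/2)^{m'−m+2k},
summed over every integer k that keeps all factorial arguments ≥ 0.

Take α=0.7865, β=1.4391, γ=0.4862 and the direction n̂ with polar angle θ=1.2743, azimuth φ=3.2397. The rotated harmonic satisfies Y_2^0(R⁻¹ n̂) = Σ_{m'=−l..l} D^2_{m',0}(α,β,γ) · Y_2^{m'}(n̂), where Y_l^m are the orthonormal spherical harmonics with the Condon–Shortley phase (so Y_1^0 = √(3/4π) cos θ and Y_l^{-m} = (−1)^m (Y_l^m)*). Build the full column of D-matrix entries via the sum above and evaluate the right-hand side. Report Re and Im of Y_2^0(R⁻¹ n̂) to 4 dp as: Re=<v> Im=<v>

Re=0.1401 Im=0.0000

Need the full column D^2_{m',0} for m'=−2..2 at α=0.7865, β=1.4391, γ=0.4862.
cos(β/2)=0.752102, sin(β/2)=0.659046
d^2_{-2,0}: single k=2 term ⇒ +0.601813;  D = -0.001326+0.601811i
d^2_{-1,0}: k∈[1..2] ⇒ +0.686788 -0.527352 = +0.159436;  D = +0.112614+0.112862i
d^2_{0,0}: k∈[0..2] ⇒ +0.319969 -0.982756 +0.188653 = -0.474134;  D = -0.474134+0.000000i
d^2_{1,0}: k∈[0..1] ⇒ -0.686788 +0.527352 = -0.159436;  D = -0.112614+0.112862i
d^2_{2,0}: single k=0 term ⇒ +0.601813;  D = -0.001326-0.601811i
Y_2^{m'}(θ=1.2743,φ=3.2397) and Σ D·Y over m':
  (-0.0013+0.6018i)·(+0.3465-0.0689i)  (+0.1126+0.1129i)·(-0.2148+0.0211i)  (-0.4741+0.0000i)·(-0.2346+0.0000i)  (-0.1126+0.1129i)·(+0.2148+0.0211i)  (-0.0013-0.6018i)·(+0.3465+0.0689i)
Y_2^0(R⁻¹ n̂) = +0.140069+0.000000i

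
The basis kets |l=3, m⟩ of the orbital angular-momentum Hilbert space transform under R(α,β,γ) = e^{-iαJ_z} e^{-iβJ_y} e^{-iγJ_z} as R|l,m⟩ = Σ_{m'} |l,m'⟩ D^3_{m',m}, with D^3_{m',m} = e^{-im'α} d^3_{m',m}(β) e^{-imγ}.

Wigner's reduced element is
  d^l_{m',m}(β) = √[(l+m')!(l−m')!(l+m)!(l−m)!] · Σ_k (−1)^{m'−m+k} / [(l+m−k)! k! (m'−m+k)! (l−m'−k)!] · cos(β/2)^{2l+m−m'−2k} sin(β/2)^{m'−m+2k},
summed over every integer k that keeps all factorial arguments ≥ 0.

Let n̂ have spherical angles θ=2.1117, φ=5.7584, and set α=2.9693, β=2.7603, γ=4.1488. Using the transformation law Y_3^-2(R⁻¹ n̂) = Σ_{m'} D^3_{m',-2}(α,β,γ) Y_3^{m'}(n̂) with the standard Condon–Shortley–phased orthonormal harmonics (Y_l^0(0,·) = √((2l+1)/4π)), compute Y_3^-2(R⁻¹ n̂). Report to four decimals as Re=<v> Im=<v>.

Re=0.0294 Im=0.1742

Need the full column D^3_{m',-2} for m'=−3..3 at α=2.9693, β=2.7603, γ=4.1488.
cos(β/2)=0.189494, sin(β/2)=0.981882
d^3_{-3,-2}: single k=1 term ⇒ +0.000588;  D = -0.000043-0.000586i
d^3_{-2,-2}: k∈[0..1] ⇒ +0.000046 -0.006215 = -0.006169;  D = +0.000610-0.006139i
d^3_{-1,-2}: k∈[0..1] ⇒ -0.000759 +0.040737 = +0.039979;  D = +0.010715-0.038516i
d^3_{0,-2}: k∈[0..1] ⇒ +0.006809 -0.182804 = -0.175996;  D = +0.075539-0.158960i
d^3_{1,-2}: k∈[0..1] ⇒ -0.040737 +0.546879 = +0.506141;  D = +0.292399-0.413137i
d^3_{2,-2}: k∈[0..1] ⇒ +0.166877 -0.896098 = -0.729222;  D = +0.517082-0.514189i
d^3_{3,-2}: single k=0 term ⇒ -0.423610;  D = -0.347138+0.242777i
Y_3^{m'}(θ=2.1117,φ=5.7584) and Σ D·Y over m':
  (-0.0000-0.0006i)·(-0.0009+0.2628i)  (+0.0006-0.0061i)·(-0.1926-0.3354i)  (+0.0107-0.0385i)·(+0.0781+0.0452i)  (+0.0755-0.1590i)·(+0.3217+0.0000i)  (+0.2924-0.4131i)·(-0.0781+0.0452i)  (+0.5171-0.5142i)·(-0.1926+0.3354i)  (-0.3471+0.2428i)·(+0.0009+0.2628i)
Y_3^-2(R⁻¹ n̂) = +0.029437+0.174186i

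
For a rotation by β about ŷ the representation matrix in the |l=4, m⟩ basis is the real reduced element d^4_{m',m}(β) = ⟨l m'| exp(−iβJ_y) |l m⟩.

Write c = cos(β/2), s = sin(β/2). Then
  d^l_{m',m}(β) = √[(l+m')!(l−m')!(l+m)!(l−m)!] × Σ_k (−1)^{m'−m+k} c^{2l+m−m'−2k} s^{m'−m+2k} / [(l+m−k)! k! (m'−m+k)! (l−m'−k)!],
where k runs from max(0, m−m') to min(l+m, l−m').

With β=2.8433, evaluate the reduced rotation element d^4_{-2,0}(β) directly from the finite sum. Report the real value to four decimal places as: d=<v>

d^4_{-2,0}(β=2.8433) via Wigner's sum:
With c≡cos(β/2)=0.148594 and s≡sin(β/2)=0.988898, N=[2·720·24·24]^{1/2}=910.735966
The bounds max(0,m−m')=2 and min(l+m,l−m')=4 give 3 terms
  k=2: (−1)^0·910.7360/(96)·0.1486^6·0.9889^2 = +0.000100
  k=3: (−1)^1·910.7360/(36)·0.1486^4·0.9889^4 = -0.011795
  k=4: (−1)^2·910.7360/(96)·0.1486^2·0.9889^6 = +0.195900
d^4_{-2,0}(2.8433) = +0.000100 -0.011795 +0.195900 = +0.184204

d=0.1842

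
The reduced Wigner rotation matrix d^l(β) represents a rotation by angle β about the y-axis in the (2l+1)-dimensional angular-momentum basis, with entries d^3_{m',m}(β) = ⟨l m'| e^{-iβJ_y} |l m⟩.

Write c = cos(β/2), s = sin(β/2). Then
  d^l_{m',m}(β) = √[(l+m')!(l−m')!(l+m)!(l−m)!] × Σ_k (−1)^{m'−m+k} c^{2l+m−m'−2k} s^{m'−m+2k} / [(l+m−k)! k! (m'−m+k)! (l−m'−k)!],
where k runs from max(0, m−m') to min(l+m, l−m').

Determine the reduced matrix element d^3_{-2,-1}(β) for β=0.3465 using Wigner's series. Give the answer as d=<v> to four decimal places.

d=0.4746

d^3_{-2,-1}(β=0.3465) via Wigner's sum:
With c≡cos(β/2)=0.985030 and s≡sin(β/2)=0.172385, N=[1·120·2·24]^{1/2}=75.894664
Admissible k: 1..2 (factorial args all ≥0)
  k=1: (−1)^0·75.8947/(24)·0.9850^5·0.1724^1 = +0.505528
  k=2: (−1)^1·75.8947/(12)·0.9850^3·0.1724^3 = -0.030965
d^3_{-2,-1}(0.3465) = +0.505528 -0.030965 = +0.474563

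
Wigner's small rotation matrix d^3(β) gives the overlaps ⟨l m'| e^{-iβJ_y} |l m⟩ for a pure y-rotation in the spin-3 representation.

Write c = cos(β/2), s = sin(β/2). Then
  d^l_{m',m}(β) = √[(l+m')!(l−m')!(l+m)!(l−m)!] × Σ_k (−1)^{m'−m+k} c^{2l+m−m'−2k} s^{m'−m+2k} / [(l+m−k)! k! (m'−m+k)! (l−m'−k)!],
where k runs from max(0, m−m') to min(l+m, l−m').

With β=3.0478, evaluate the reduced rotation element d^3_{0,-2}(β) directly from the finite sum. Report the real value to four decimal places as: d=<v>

d=-0.0120

d^3_{0,-2}(β=3.0478) via Wigner's sum:
Half-angle: c=0.046879, s=0.998901. N=√(6·6·1·120)=65.726707
k∈{0,1} keeps every argument non-negative
  k=0: (−1)^2·65.7267/(12)·0.0469^4·0.9989^2 = +0.000026
  k=1: (−1)^3·65.7267/(12)·0.0469^2·0.9989^4 = -0.011984
d^3_{0,-2}(3.0478) = +0.000026 -0.011984 = -0.011958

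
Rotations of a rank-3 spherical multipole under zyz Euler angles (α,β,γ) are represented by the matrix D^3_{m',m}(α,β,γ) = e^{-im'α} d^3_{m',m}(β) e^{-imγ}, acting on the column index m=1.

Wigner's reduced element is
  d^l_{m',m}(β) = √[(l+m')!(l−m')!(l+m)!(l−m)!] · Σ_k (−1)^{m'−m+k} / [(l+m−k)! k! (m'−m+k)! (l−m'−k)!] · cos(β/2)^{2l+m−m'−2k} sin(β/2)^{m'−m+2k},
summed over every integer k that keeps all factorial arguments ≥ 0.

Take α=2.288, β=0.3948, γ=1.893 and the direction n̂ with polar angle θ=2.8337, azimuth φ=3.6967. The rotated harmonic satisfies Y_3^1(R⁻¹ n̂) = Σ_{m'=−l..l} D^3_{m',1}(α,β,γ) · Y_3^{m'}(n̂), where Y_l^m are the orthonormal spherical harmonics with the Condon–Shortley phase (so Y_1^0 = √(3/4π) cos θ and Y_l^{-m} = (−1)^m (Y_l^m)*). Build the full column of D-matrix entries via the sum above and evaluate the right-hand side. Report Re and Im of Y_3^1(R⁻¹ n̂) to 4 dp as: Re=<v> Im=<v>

Re=-0.1341 Im=0.4242

Need the full column D^3_{m',1} for m'=−3..3 at α=2.288, β=0.3948, γ=1.893.
cos(β/2)=0.980580, sin(β/2)=0.196120
d^3_{-3,1}: single k=4 term ⇒ +0.005509;  D = +0.001409-0.005326i
d^3_{-2,1}: k∈[3..4] ⇒ +0.044983 -0.000900 = +0.044083;  D = -0.039528+0.019515i
d^3_{-1,1}: k∈[2..4] ⇒ +0.213368 -0.011380 +0.000057 = +0.202045;  D = +0.186486+0.077748i
d^3_{0,1}: k∈[1..3] ⇒ +0.615926 -0.073914 +0.000986 = +0.542997;  D = -0.171944-0.515054i
d^3_{1,1}: k∈[0..2] ⇒ +0.888992 -0.284490 +0.008535 = +0.613036;  D = -0.310645+0.528501i
d^3_{2,1}: k∈[0..1] ⇒ -0.562261 +0.044983 = -0.517278;  D = -0.508373+0.095566i
d^3_{3,1}: single k=0 term ⇒ +0.137728;  D = -0.108144-0.085287i
Y_3^{m'}(θ=2.8337,φ=3.6967) and Σ D·Y over m':
  (+0.0014-0.0053i)·(+0.0011+0.0116i)  (-0.0395+0.0195i)·(-0.0398+0.0801i)  (+0.1865+0.0777i)·(-0.2947+0.1828i)  (-0.1719-0.5151i)·(-0.5480+0.0000i)  (-0.3106+0.5285i)·(+0.2947+0.1828i)  (-0.5084+0.0956i)·(-0.0398-0.0801i)  (-0.1081-0.0853i)·(-0.0011+0.0116i)
Y_3^1(R⁻¹ n̂) = -0.134055+0.424220i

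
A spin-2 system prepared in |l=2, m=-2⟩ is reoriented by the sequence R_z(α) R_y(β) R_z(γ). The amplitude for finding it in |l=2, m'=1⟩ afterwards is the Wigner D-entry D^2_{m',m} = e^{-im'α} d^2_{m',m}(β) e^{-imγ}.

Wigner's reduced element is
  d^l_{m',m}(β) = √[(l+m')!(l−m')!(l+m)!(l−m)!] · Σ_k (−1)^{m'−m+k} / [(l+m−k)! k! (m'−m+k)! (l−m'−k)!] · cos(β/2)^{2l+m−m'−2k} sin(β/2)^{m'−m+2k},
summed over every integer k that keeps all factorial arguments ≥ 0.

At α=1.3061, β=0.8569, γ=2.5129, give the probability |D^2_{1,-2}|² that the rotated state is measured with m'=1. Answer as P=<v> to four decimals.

D^2_{1,-2}(1.3061,0.8569,2.5129) = e^{-i·1·1.3061}·d^2_{1,-2}(0.8569)·e^{-i·-2·2.5129}. Compute d first:
c=cos(0.8569/2)=0.909611, s=sin(0.8569/2)=0.415461; N=√[6·1·1·24]=12.000000
k: max(0,(-2)−(1))=0 … min(2+(-2),2−(1))=0
  k=0: (−1)^3·12.0000/(6)·0.9096^1·0.4155^3 = -0.130460
d^2_{1,-2}(0.8569) = -0.130460
|D^2_{1,-2}|² = |d^2_{1,-2}(β)|² = (-0.130460)² = 0.017020 (the z-rotation phases have unit modulus)

P=0.0170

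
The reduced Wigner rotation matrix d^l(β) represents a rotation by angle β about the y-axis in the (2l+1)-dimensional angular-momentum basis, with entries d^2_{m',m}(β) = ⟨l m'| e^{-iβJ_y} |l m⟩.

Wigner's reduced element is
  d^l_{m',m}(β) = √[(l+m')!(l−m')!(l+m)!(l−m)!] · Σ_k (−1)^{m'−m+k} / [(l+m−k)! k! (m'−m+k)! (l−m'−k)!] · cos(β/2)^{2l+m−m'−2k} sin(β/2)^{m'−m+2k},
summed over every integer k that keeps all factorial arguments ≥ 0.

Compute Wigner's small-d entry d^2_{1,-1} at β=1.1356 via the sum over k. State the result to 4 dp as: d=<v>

d=0.5331

d^2_{1,-1}(β=1.1356) via Wigner's sum:
Half-angle: c=0.843086, s=0.537779. N=√(6·1·1·6)=6.000000
k∈{0,1} keeps every argument non-negative
  k=0: (−1)^2·6.0000/(2)·0.8431^2·0.5378^2 = +0.616697
  k=1: (−1)^3·6.0000/(6)·0.8431^0·0.5378^4 = -0.083640
d^2_{1,-1}(1.1356) = +0.616697 -0.083640 = +0.533057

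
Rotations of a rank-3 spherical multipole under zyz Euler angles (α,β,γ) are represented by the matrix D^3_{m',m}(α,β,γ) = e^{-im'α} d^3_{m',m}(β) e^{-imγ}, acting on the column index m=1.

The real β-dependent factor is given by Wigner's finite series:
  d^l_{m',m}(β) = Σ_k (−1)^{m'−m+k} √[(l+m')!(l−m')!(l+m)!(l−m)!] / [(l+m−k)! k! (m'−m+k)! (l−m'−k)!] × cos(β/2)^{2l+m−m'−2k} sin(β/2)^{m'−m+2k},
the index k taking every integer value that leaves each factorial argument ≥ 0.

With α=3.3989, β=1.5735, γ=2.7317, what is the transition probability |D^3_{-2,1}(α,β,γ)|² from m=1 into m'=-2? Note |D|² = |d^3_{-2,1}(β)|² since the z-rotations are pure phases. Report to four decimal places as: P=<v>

First d^3_{-2,1}(β=1.5735), then the phase factors e^{-i(-2)α} and e^{-i(1)γ}:
c=cos(1.5735/2)=0.706150, s=sin(1.5735/2)=0.708062; N=√[1·120·24·2]=75.894664
The bounds max(0,m−m')=3 and min(l+m,l−m')=4 give 2 terms
  k=3: (−1)^0·75.8947/(12)·0.7062^3·0.7081^3 = +0.790561
  k=4: (−1)^1·75.8947/(24)·0.7062^1·0.7081^5 = -0.397424
d^3_{-2,1}(1.5735) = +0.790561 -0.397424 = +0.393137
|D^3_{-2,1}|² = |d^3_{-2,1}(β)|² = (+0.393137)² = 0.154557 (the z-rotation phases have unit modulus)

P=0.1546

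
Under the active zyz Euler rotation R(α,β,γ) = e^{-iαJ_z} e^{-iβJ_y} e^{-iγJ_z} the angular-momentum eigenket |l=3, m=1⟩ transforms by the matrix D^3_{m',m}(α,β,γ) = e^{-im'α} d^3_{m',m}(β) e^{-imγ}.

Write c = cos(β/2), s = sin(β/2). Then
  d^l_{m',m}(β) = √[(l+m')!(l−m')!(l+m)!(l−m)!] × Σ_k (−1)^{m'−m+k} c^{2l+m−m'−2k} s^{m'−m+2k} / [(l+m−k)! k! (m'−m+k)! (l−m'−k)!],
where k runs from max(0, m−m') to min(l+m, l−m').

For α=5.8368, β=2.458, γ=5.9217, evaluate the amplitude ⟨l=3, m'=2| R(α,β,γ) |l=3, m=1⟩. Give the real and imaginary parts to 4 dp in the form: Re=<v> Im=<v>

D^3_{2,1}(5.8368,2.458,5.9217) = e^{-i·2·5.8368}·d^3_{2,1}(2.458)·e^{-i·1·5.9217}. Compute d first:
With c≡cos(β/2)=0.335180 and s≡sin(β/2)=0.942154, N=[120·1·24·2]^{1/2}=75.894664
k: max(0,(1)−(2))=0 … min(3+(1),3−(2))=1
  k=0: (−1)^1·75.8947/(24)·0.3352^5·0.9422^1 = -0.012604
  k=1: (−1)^2·75.8947/(12)·0.3352^3·0.9422^3 = +0.199173
d^3_{2,1}(2.458) = -0.012604 +0.199173 = +0.186569
D = (+0.627257+0.778813i)·(+0.186569)·(+0.935373+0.353664i) = +0.058075+0.177300i

Re=0.0581 Im=0.1773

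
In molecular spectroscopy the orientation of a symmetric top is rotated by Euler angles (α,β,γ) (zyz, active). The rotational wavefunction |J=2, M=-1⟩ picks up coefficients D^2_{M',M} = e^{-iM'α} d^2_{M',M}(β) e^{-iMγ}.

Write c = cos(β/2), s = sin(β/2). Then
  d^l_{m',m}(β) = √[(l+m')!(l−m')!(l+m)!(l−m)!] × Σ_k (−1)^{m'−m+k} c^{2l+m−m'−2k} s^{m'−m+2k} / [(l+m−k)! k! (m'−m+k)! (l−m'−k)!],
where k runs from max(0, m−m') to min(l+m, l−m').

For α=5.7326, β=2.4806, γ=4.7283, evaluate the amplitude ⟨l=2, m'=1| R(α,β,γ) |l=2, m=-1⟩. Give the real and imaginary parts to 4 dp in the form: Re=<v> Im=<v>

First d^2_{1,-1}(β=2.4806), then the phase factors e^{-i(1)α} and e^{-i(-1)γ}:
Half-angle: c=0.324513, s=0.945881. N=√(6·1·1·6)=6.000000
Admissible k: 0..1 (factorial args all ≥0)
  k=0: (−1)^2·6.0000/(2)·0.3245^2·0.9459^2 = +0.282656
  k=1: (−1)^3·6.0000/(6)·0.3245^0·0.9459^4 = -0.800473
d^2_{1,-1}(2.4806) = +0.282656 -0.800473 = -0.517817
Attach z-rotation phases: D = e^{-i(1)(5.7326)}·(-0.517817)·e^{-i(-1)(4.7283)} = -0.277902+0.436927i

Re=-0.2779 Im=0.4369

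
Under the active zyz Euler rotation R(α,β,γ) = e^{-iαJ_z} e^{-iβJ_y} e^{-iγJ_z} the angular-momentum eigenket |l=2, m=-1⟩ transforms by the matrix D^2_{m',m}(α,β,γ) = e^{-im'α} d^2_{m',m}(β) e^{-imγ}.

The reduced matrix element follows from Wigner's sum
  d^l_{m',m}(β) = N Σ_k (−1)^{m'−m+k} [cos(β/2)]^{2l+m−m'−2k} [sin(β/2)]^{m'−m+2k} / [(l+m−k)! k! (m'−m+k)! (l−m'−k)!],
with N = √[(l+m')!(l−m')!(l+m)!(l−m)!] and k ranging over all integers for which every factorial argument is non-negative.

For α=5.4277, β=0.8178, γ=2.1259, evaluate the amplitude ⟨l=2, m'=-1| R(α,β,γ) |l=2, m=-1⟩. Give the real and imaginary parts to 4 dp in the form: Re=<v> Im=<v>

First d^2_{-1,-1}(β=0.8178), then the phase factors e^{-i(-1)α} and e^{-i(-1)γ}:
Half-angle: c=0.917559, s=0.397600. N=√(1·6·1·6)=6.000000
k: max(0,(-1)−(-1))=0 … min(2+(-1),2−(-1))=1
  k=0: (−1)^0·6.0000/(6)·0.9176^4·0.3976^0 = +0.708819
  k=1: (−1)^1·6.0000/(2)·0.9176^2·0.3976^2 = -0.399284
d^2_{-1,-1}(0.8178) = +0.708819 -0.399284 = +0.309535
D = (+0.655852-0.754889i)·(+0.309535)·(-0.527031+0.849846i) = +0.091587+0.295675i

Re=0.0916 Im=0.2957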